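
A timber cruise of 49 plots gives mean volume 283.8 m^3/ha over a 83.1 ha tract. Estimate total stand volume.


Formula: Total Volume = Mean Volume per ha * Total Area
Total Volume = 283.8 m^3/ha * 83.1 ha
Total Volume = 23584 m^3

23584


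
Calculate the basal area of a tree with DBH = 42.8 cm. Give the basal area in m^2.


Formula: BA = pi * (DBH/2)^2 / 10000  (cm^2 to m^2)
Radius = DBH/2 = 42.8/2 = 21.4 cm
BA = pi * 21.4^2 / 10000
   = 1438.7238 cm^2 / 10000
   = 0.1439 m^2

0.1439


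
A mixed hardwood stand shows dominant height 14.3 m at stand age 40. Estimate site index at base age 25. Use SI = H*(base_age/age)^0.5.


Formula: SI = H_dom * (base_age / age)^0.5
Age ratio = 25 / 40 = 0.625
sqrt(age_ratio) = 0.79057
SI = 14.3 * 0.79057 = 11.3 m

11.3


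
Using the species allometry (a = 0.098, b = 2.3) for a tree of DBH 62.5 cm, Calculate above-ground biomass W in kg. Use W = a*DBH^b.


Formula: W = a * DBH^b  (allometric power law)
DBH^b = 62.5^2.3 = 13505.9159
W = 0.098 * 13505.9159 = 1323.6 kg

1323.6


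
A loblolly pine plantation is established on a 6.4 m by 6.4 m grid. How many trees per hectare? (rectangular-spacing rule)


Formula: TPH = 10000 m^2/ha / (spacing_x * spacing_y)
Area per tree = 6.4 m * 6.4 m = 40.96 m^2
TPH = 10000 / 40.96 = 244 trees/ha

244


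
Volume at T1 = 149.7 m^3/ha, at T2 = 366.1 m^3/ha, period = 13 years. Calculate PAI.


Formula: PAI = (V_T2 - V_T1) / (T2 - T1)
Volume increment = 366.1 - 149.7 = 216.4 m^3/ha
PAI = 216.4 / 13 = 16.65 m^3/ha/year

16.65


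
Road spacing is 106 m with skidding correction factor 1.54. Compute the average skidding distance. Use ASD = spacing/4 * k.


Formula: ASD = (spacing / 4) * correction
Uncorrected distance = spacing / 4 = 106 / 4 = 26.5 m
ASD = 26.5 * 1.54 = 41 m

41


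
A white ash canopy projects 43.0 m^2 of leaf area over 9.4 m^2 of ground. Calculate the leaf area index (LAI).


Formula: LAI = total leaf area / ground area  (dimensionless)
LAI = 43.0 m^2 / 9.4 m^2
LAI = 4.57

4.57


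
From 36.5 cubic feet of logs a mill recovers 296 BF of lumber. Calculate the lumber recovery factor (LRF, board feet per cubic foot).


Formula: LRF = Lumber Output (BF) / Log Input (ft^3)
LRF = 296 BF / 36.5 ft^3
LRF = 8.11 BF/ft^3

8.11


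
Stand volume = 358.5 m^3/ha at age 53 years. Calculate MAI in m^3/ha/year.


Formula: MAI = Total Volume / Stand Age
MAI = 358.5 m^3/ha / 53 years
MAI = 6.76 m^3/ha/year

6.76


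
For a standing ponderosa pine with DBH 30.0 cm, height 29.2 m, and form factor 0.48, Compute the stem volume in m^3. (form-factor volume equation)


Formula: V = pi * (DBH/200)^2 * H * ff
Radius = DBH/200 = 30.0/200 = 0.15 m
Radius^2 = 0.15^2 = 0.0225 m^2
V = pi * 0.0225 * 29.2 * 0.48
V = 0.991 m^3

0.991


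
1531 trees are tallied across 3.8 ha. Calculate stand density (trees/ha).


Formula: Stand Density = N_trees / Area_ha
Density = 1531 trees / 3.8 ha
Density = 403 trees/ha

403


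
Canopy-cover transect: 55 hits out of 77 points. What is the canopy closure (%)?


Formula: Canopy closure = covered points / total points * 100
Closure = 55 / 77 * 100
Closure = 0.7143 * 100 = 71.4%

71.4


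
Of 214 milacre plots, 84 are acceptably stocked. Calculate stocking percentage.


Formula: Stocking % = stocked plots / total plots * 100
Stocking = 84 / 214 * 100
Stocking = 0.3925 * 100 = 39.3%

39.3


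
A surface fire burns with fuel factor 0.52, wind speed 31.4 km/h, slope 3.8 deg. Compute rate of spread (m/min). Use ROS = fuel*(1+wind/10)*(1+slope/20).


Formula: ROS = fuel * (1 + wind/10) * (1 + slope/20)
Wind factor = 1 + 31.4/10 = 4.14
Slope factor = 1 + 3.8/20 = 1.19
ROS = 0.52 * 4.14 * 1.19 = 2.56 m/min

2.56


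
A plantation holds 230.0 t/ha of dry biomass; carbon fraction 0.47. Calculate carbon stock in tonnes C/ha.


Formula: Carbon Stock = Biomass * Carbon Fraction
C = 230.0 t/ha * 0.47
C = 108.1 t C/ha

108.1


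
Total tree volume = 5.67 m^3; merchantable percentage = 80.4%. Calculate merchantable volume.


Formula: MV = V_total * (merchantable_pct / 100)
Merchantable fraction = 80.4% / 100 = 0.804
MV = 5.67 m^3 * 0.804 = 4.559 m^3

4.559


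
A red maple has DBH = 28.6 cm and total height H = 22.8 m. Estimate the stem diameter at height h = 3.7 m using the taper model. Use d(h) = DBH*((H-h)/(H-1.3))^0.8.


Taper: d(h) = DBH * ((H - h) / (H - 1.3))^0.8
Numerator = H - h = 22.8 - 3.7 = 19.1 m
Denominator = H - 1.3 = 22.8 - 1.3 = 21.5 m
Ratio = 19.1 / 21.5 = 0.88837
d = 28.6 * 0.88837^0.8 = 26.0 cm

26.0


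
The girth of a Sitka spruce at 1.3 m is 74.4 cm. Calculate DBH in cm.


Formula: DBH = C / pi
DBH = 74.4 / pi
pi = 3.14159...
DBH = 23.7 cm

23.7


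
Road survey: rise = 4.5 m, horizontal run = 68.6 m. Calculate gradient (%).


Formula: Gradient = rise / run * 100
Gradient = 4.5 / 68.6 * 100 = 6.6%

6.6


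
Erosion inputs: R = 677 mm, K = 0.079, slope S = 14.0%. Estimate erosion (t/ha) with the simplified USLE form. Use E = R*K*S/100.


Formula: E = R * K * S / 100  (simplified USLE)
R * K = 677 * 0.079 = 53.483
E = 53.483 * 14.0 / 100 = 7.49 t/ha

7.49


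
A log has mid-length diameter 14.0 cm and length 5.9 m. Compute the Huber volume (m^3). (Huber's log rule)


Huber: V = Am * L,  Am = pi*(Dm/200)^2
Am = pi*(14.0/200)^2 = 0.015394 m^2
V = 0.015394*5.9 = 0.0908 m^3

0.0908


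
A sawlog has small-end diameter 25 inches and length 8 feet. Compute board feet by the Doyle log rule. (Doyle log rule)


Doyle: BF = (D - 4)^2 * L / 16
Adjusted diameter = 25 - 4 = 21 in
(D-4)^2 = 21^2 = 441
BF = 441 * 8 / 16 = 221 BF

221


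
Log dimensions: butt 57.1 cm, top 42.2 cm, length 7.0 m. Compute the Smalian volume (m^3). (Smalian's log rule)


Smalian: V = (A1 + A2)/2 * L,  A = pi*(D/200)^2
A1 = pi*(57.1/200)^2 = 0.256072 m^2
A2 = pi*(42.2/200)^2 = 0.139867 m^2
V = (0.256072+0.139867)/2*7.0 = 1.3858 m^3

1.3858


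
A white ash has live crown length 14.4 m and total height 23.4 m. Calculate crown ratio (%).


Formula: Crown Ratio = (Crown Length / Total Height) * 100
CR = (14.4 m / 23.4 m) * 100
CR = 0.6154 * 100 = 61.5%

61.5


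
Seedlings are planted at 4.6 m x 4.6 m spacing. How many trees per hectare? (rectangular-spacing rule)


Formula: TPH = 10000 m^2/ha / (spacing_x * spacing_y)
Area per tree = 4.6 m * 4.6 m = 21.16 m^2
TPH = 10000 / 21.16 = 473 trees/ha

473


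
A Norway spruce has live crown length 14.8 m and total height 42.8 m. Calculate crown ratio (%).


Formula: Crown Ratio = (Crown Length / Total Height) * 100
CR = (14.8 m / 42.8 m) * 100
CR = 0.3458 * 100 = 34.6%

34.6


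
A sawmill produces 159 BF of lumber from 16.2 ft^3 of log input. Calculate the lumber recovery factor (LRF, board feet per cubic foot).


Formula: LRF = Lumber Output (BF) / Log Input (ft^3)
LRF = 159 BF / 16.2 ft^3
LRF = 9.81 BF/ft^3

9.81


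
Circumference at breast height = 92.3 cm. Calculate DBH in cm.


Formula: DBH = C / pi
DBH = 92.3 / pi
pi = 3.14159...
DBH = 29.4 cm

29.4


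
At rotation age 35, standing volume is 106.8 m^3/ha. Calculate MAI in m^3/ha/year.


Formula: MAI = Total Volume / Stand Age
MAI = 106.8 m^3/ha / 35 years
MAI = 3.05 m^3/ha/year

3.05


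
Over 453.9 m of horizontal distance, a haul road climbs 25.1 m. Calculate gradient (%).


Formula: Gradient = rise / run * 100
Gradient = 25.1 / 453.9 * 100 = 5.5%

5.5


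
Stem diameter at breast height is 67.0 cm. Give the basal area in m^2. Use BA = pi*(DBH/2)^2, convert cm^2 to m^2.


Formula: BA = pi * (DBH/2)^2 / 10000  (cm^2 to m^2)
Radius = DBH/2 = 67.0/2 = 33.5 cm
BA = pi * 33.5^2 / 10000
   = 3525.6524 cm^2 / 10000
   = 0.3526 m^2

0.3526


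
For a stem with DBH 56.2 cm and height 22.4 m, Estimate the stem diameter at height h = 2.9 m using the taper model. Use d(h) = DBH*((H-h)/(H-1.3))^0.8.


Taper: d(h) = DBH * ((H - h) / (H - 1.3))^0.8
Numerator = H - h = 22.4 - 2.9 = 19.5 m
Denominator = H - 1.3 = 22.4 - 1.3 = 21.1 m
Ratio = 19.5 / 21.1 = 0.92417
d = 56.2 * 0.92417^0.8 = 52.8 cm

52.8


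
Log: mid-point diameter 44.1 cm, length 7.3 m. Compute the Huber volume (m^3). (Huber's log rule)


Huber: V = Am * L,  Am = pi*(Dm/200)^2
Am = pi*(44.1/200)^2 = 0.152745 m^2
V = 0.152745*7.3 = 1.115 m^3

1.115


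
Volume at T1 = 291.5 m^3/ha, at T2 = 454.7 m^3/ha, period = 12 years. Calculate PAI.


Formula: PAI = (V_T2 - V_T1) / (T2 - T1)
Volume increment = 454.7 - 291.5 = 163.2 m^3/ha
PAI = 163.2 / 12 = 13.6 m^3/ha/year

13.6


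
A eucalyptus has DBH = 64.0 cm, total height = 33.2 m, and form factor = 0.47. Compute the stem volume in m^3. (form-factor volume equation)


Formula: V = pi * (DBH/200)^2 * H * ff
Radius = DBH/200 = 64.0/200 = 0.32 m
Radius^2 = 0.32^2 = 0.1024 m^2
V = pi * 0.1024 * 33.2 * 0.47
V = 5.02 m^3

5.02


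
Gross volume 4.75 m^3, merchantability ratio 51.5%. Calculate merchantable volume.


Formula: MV = V_total * (merchantable_pct / 100)
Merchantable fraction = 51.5% / 100 = 0.515
MV = 4.75 m^3 * 0.515 = 2.446 m^3

2.446


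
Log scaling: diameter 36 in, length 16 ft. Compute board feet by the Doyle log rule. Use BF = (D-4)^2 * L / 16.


Doyle: BF = (D - 4)^2 * L / 16
Adjusted diameter = 36 - 4 = 32 in
(D-4)^2 = 32^2 = 1024
BF = 1024 * 16 / 16 = 1024 BF

1024


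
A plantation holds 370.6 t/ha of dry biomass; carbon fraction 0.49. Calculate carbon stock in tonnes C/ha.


Formula: Carbon Stock = Biomass * Carbon Fraction
C = 370.6 t/ha * 0.49
C = 181.6 t C/ha

181.6


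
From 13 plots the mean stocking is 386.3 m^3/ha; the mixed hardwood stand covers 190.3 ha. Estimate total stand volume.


Formula: Total Volume = Mean Volume per ha * Total Area
Total Volume = 386.3 m^3/ha * 190.3 ha
Total Volume = 73513 m^3

73513


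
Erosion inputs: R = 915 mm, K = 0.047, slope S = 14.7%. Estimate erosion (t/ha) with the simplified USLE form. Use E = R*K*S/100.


Formula: E = R * K * S / 100  (simplified USLE)
R * K = 915 * 0.047 = 43.005
E = 43.005 * 14.7 / 100 = 6.32 t/ha

6.32


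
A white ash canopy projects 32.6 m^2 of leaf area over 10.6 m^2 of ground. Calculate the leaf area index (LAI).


Formula: LAI = total leaf area / ground area  (dimensionless)
LAI = 32.6 m^2 / 10.6 m^2
LAI = 3.08

3.08


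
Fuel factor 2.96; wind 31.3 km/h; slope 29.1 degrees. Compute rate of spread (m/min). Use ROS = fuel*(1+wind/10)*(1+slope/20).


Formula: ROS = fuel * (1 + wind/10) * (1 + slope/20)
Wind factor = 1 + 31.3/10 = 4.13
Slope factor = 1 + 29.1/20 = 2.455
ROS = 2.96 * 4.13 * 2.455 = 30.01 m/min

30.01


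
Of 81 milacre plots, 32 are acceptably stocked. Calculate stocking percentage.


Formula: Stocking % = stocked plots / total plots * 100
Stocking = 32 / 81 * 100
Stocking = 0.3951 * 100 = 39.5%

39.5


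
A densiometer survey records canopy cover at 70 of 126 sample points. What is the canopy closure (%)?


Formula: Canopy closure = covered points / total points * 100
Closure = 70 / 126 * 100
Closure = 0.5556 * 100 = 55.6%

55.6


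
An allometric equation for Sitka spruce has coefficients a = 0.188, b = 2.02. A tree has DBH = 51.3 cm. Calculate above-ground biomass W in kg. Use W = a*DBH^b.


Formula: W = a * DBH^b  (allometric power law)
DBH^b = 51.3^2.02 = 2847.3252
W = 0.188 * 2847.3252 = 535.3 kg

535.3


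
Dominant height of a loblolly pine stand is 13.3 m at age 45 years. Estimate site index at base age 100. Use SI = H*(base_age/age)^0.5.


Formula: SI = H_dom * (base_age / age)^0.5
Age ratio = 100 / 45 = 2.22222
sqrt(age_ratio) = 1.49071
SI = 13.3 * 1.49071 = 19.8 m

19.8


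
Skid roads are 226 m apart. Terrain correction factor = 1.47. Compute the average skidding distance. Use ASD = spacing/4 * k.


Formula: ASD = (spacing / 4) * correction
Uncorrected distance = spacing / 4 = 226 / 4 = 56.5 m
ASD = 56.5 * 1.47 = 83 m

83


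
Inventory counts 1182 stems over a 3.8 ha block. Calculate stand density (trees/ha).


Formula: Stand Density = N_trees / Area_ha
Density = 1182 trees / 3.8 ha
Density = 311 trees/ha

311


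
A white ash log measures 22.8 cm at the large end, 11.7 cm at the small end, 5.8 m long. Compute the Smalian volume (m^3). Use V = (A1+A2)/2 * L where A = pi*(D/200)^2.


Smalian: V = (A1 + A2)/2 * L,  A = pi*(D/200)^2
A1 = pi*(22.8/200)^2 = 0.040828 m^2
A2 = pi*(11.7/200)^2 = 0.010751 m^2
V = (0.040828+0.010751)/2*5.8 = 0.1496 m^3

0.1496


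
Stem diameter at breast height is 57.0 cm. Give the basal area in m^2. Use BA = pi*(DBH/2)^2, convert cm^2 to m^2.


Formula: BA = pi * (DBH/2)^2 / 10000  (cm^2 to m^2)
Radius = DBH/2 = 57.0/2 = 28.5 cm
BA = pi * 28.5^2 / 10000
   = 2551.7586 cm^2 / 10000
   = 0.2552 m^2

0.2552


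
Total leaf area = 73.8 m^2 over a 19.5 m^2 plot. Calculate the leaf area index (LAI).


Formula: LAI = total leaf area / ground area  (dimensionless)
LAI = 73.8 m^2 / 19.5 m^2
LAI = 3.78

3.78


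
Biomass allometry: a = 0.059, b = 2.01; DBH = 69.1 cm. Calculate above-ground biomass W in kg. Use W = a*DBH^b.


Formula: W = a * DBH^b  (allometric power law)
DBH^b = 69.1^2.01 = 4981.3938
W = 0.059 * 4981.3938 = 293.9 kg

293.9


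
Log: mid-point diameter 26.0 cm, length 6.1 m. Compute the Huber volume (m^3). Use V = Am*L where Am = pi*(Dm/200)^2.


Huber: V = Am * L,  Am = pi*(Dm/200)^2
Am = pi*(26.0/200)^2 = 0.053093 m^2
V = 0.053093*6.1 = 0.3239 m^3

0.3239


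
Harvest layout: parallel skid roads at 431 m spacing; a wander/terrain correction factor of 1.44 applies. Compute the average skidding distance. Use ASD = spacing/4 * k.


Formula: ASD = (spacing / 4) * correction
Uncorrected distance = spacing / 4 = 431 / 4 = 107.75 m
ASD = 107.75 * 1.44 = 155 m

155


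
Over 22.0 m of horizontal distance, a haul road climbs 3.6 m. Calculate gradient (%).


Formula: Gradient = rise / run * 100
Gradient = 3.6 / 22.0 * 100 = 16.4%

16.4


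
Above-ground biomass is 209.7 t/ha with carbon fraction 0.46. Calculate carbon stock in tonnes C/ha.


Formula: Carbon Stock = Biomass * Carbon Fraction
C = 209.7 t/ha * 0.46
C = 96.5 t C/ha

96.5


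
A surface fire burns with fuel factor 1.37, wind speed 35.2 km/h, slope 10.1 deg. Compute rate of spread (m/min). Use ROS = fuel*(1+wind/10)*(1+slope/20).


Formula: ROS = fuel * (1 + wind/10) * (1 + slope/20)
Wind factor = 1 + 35.2/10 = 4.52
Slope factor = 1 + 10.1/20 = 1.505
ROS = 1.37 * 4.52 * 1.505 = 9.32 m/min

9.32


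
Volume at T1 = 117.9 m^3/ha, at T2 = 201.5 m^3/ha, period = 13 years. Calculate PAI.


Formula: PAI = (V_T2 - V_T1) / (T2 - T1)
Volume increment = 201.5 - 117.9 = 83.6 m^3/ha
PAI = 83.6 / 13 = 6.43 m^3/ha/year

6.43


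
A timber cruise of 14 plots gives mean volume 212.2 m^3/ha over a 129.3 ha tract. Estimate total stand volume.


Formula: Total Volume = Mean Volume per ha * Total Area
Total Volume = 212.2 m^3/ha * 129.3 ha
Total Volume = 27437 m^3

27437


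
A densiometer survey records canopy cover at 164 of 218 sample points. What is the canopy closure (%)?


Formula: Canopy closure = covered points / total points * 100
Closure = 164 / 218 * 100
Closure = 0.7523 * 100 = 75.2%

75.2


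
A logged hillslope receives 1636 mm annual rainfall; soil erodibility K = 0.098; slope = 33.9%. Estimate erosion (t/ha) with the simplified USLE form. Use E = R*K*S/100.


Formula: E = R * K * S / 100  (simplified USLE)
R * K = 1636 * 0.098 = 160.328
E = 160.328 * 33.9 / 100 = 54.35 t/ha

54.35


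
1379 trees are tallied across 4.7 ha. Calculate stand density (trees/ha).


Formula: Stand Density = N_trees / Area_ha
Density = 1379 trees / 4.7 ha
Density = 293 trees/ha

293


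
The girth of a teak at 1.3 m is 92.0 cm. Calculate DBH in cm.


Formula: DBH = C / pi
DBH = 92.0 / pi
pi = 3.14159...
DBH = 29.3 cm

29.3


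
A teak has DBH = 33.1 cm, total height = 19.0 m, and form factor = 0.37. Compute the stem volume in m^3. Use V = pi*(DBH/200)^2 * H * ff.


Formula: V = pi * (DBH/200)^2 * H * ff
Radius = DBH/200 = 33.1/200 = 0.1655 m
Radius^2 = 0.1655^2 = 0.02739025 m^2
V = pi * 0.02739025 * 19.0 * 0.37
V = 0.605 m^3

0.605


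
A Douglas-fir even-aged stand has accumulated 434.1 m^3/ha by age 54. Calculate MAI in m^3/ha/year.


Formula: MAI = Total Volume / Stand Age
MAI = 434.1 m^3/ha / 54 years
MAI = 8.04 m^3/ha/year

8.04


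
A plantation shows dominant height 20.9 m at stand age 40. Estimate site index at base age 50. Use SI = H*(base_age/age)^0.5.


Formula: SI = H_dom * (base_age / age)^0.5
Age ratio = 50 / 40 = 1.25
sqrt(age_ratio) = 1.11803
SI = 20.9 * 1.11803 = 23.4 m

23.4


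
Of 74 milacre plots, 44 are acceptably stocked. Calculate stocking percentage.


Formula: Stocking % = stocked plots / total plots * 100
Stocking = 44 / 74 * 100
Stocking = 0.5946 * 100 = 59.5%

59.5


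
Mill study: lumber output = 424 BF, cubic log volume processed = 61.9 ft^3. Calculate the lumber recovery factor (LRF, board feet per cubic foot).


Formula: LRF = Lumber Output (BF) / Log Input (ft^3)
LRF = 424 BF / 61.9 ft^3
LRF = 6.85 BF/ft^3

6.85


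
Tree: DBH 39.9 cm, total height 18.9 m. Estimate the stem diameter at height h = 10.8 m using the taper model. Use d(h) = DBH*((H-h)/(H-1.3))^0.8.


Taper: d(h) = DBH * ((H - h) / (H - 1.3))^0.8
Numerator = H - h = 18.9 - 10.8 = 8.1 m
Denominator = H - 1.3 = 18.9 - 1.3 = 17.6 m
Ratio = 8.1 / 17.6 = 0.46023
d = 39.9 * 0.46023^0.8 = 21.4 cm

21.4


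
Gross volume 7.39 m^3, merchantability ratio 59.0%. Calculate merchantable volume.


Formula: MV = V_total * (merchantable_pct / 100)
Merchantable fraction = 59.0% / 100 = 0.59
MV = 7.39 m^3 * 0.59 = 4.36 m^3

4.36


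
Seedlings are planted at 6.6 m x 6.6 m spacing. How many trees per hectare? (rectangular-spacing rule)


Formula: TPH = 10000 m^2/ha / (spacing_x * spacing_y)
Area per tree = 6.6 m * 6.6 m = 43.56 m^2
TPH = 10000 / 43.56 = 230 trees/ha

230


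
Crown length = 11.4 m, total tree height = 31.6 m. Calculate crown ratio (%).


Formula: Crown Ratio = (Crown Length / Total Height) * 100
CR = (11.4 m / 31.6 m) * 100
CR = 0.3608 * 100 = 36.1%

36.1


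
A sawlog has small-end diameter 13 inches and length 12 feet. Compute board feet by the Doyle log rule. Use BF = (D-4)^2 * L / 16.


Doyle: BF = (D - 4)^2 * L / 16
Adjusted diameter = 13 - 4 = 9 in
(D-4)^2 = 9^2 = 81
BF = 81 * 12 / 16 = 61 BF

61


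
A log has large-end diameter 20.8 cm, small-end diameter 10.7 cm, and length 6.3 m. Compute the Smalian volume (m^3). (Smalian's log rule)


Smalian: V = (A1 + A2)/2 * L,  A = pi*(D/200)^2
A1 = pi*(20.8/200)^2 = 0.033979 m^2
A2 = pi*(10.7/200)^2 = 0.008992 m^2
V = (0.033979+0.008992)/2*6.3 = 0.1354 m^3

0.1354


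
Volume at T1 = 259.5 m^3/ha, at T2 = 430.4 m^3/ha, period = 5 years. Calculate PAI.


Formula: PAI = (V_T2 - V_T1) / (T2 - T1)
Volume increment = 430.4 - 259.5 = 170.9 m^3/ha
PAI = 170.9 / 5 = 34.18 m^3/ha/year

34.18


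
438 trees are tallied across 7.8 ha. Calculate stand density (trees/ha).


Formula: Stand Density = N_trees / Area_ha
Density = 438 trees / 7.8 ha
Density = 56 trees/ha

56


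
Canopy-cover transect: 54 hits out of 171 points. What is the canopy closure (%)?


Formula: Canopy closure = covered points / total points * 100
Closure = 54 / 171 * 100
Closure = 0.3158 * 100 = 31.6%

31.6


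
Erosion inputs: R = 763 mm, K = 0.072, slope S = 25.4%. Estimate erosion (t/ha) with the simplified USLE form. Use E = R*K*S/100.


Formula: E = R * K * S / 100  (simplified USLE)
R * K = 763 * 0.072 = 54.936
E = 54.936 * 25.4 / 100 = 13.95 t/ha

13.95


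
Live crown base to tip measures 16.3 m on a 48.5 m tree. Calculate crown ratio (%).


Formula: Crown Ratio = (Crown Length / Total Height) * 100
CR = (16.3 m / 48.5 m) * 100
CR = 0.3361 * 100 = 33.6%

33.6


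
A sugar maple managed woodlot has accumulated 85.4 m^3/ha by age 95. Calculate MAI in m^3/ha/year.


Formula: MAI = Total Volume / Stand Age
MAI = 85.4 m^3/ha / 95 years
MAI = 0.9 m^3/ha/year

0.9


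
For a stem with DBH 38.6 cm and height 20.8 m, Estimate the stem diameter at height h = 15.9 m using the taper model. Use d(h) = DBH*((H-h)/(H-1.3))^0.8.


Taper: d(h) = DBH * ((H - h) / (H - 1.3))^0.8
Numerator = H - h = 20.8 - 15.9 = 4.9 m
Denominator = H - 1.3 = 20.8 - 1.3 = 19.5 m
Ratio = 4.9 / 19.5 = 0.25128
d = 38.6 * 0.25128^0.8 = 12.8 cm

12.8


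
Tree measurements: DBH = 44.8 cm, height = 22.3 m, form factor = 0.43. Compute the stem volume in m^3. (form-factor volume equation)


Formula: V = pi * (DBH/200)^2 * H * ff
Radius = DBH/200 = 44.8/200 = 0.224 m
Radius^2 = 0.224^2 = 0.050176 m^2
V = pi * 0.050176 * 22.3 * 0.43
V = 1.512 m^3

1.512


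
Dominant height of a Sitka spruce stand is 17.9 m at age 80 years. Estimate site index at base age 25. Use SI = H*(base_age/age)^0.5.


Formula: SI = H_dom * (base_age / age)^0.5
Age ratio = 25 / 80 = 0.3125
sqrt(age_ratio) = 0.55902
SI = 17.9 * 0.55902 = 10.0 m

10.0


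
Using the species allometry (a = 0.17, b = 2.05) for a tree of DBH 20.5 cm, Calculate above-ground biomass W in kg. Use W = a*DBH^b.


Formula: W = a * DBH^b  (allometric power law)
DBH^b = 20.5^2.05 = 488.7597
W = 0.17 * 488.7597 = 83.1 kg

83.1


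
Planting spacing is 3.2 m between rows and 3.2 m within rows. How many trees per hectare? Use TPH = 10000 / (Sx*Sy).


Formula: TPH = 10000 m^2/ha / (spacing_x * spacing_y)
Area per tree = 3.2 m * 3.2 m = 10.24 m^2
TPH = 10000 / 10.24 = 977 trees/ha

977


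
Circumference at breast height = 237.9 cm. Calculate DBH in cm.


Formula: DBH = C / pi
DBH = 237.9 / pi
pi = 3.14159...
DBH = 75.7 cm

75.7


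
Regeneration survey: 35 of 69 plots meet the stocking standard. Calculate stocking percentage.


Formula: Stocking % = stocked plots / total plots * 100
Stocking = 35 / 69 * 100
Stocking = 0.5072 * 100 = 50.7%

50.7


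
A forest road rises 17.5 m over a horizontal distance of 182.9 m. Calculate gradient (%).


Formula: Gradient = rise / run * 100
Gradient = 17.5 / 182.9 * 100 = 9.6%

9.6


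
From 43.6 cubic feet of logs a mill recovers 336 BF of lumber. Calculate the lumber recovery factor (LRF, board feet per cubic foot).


Formula: LRF = Lumber Output (BF) / Log Input (ft^3)
LRF = 336 BF / 43.6 ft^3
LRF = 7.71 BF/ft^3

7.71


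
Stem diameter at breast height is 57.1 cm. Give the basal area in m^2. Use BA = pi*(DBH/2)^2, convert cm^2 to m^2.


Formula: BA = pi * (DBH/2)^2 / 10000  (cm^2 to m^2)
Radius = DBH/2 = 57.1/2 = 28.55 cm
BA = pi * 28.55^2 / 10000
   = 2560.72 cm^2 / 10000
   = 0.2561 m^2

0.2561


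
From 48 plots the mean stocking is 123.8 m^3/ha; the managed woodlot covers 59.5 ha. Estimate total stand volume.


Formula: Total Volume = Mean Volume per ha * Total Area
Total Volume = 123.8 m^3/ha * 59.5 ha
Total Volume = 7366 m^3

7366


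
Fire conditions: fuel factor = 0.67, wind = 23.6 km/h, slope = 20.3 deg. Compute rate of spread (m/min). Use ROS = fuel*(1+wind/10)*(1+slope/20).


Formula: ROS = fuel * (1 + wind/10) * (1 + slope/20)
Wind factor = 1 + 23.6/10 = 3.36
Slope factor = 1 + 20.3/20 = 2.015
ROS = 0.67 * 3.36 * 2.015 = 4.54 m/min

4.54


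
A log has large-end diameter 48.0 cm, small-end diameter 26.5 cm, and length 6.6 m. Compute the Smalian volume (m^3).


Smalian: V = (A1 + A2)/2 * L,  A = pi*(D/200)^2
A1 = pi*(48.0/200)^2 = 0.180956 m^2
A2 = pi*(26.5/200)^2 = 0.055155 m^2
V = (0.180956+0.055155)/2*6.6 = 0.7792 m^3

0.7792


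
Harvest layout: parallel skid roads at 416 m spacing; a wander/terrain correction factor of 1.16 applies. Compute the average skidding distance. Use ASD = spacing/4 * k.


Formula: ASD = (spacing / 4) * correction
Uncorrected distance = spacing / 4 = 416 / 4 = 104 m
ASD = 104 * 1.16 = 121 m

121


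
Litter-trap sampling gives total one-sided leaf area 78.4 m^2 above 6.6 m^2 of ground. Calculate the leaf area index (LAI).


Formula: LAI = total leaf area / ground area  (dimensionless)
LAI = 78.4 m^2 / 6.6 m^2
LAI = 11.88

11.88


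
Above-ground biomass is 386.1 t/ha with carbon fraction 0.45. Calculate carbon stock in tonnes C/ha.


Formula: Carbon Stock = Biomass * Carbon Fraction
C = 386.1 t/ha * 0.45
C = 173.7 t C/ha

173.7


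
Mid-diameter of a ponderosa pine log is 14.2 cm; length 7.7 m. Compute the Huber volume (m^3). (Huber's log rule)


Huber: V = Am * L,  Am = pi*(Dm/200)^2
Am = pi*(14.2/200)^2 = 0.015837 m^2
V = 0.015837*7.7 = 0.1219 m^3

0.1219


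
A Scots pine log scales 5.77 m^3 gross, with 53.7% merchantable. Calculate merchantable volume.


Formula: MV = V_total * (merchantable_pct / 100)
Merchantable fraction = 53.7% / 100 = 0.537
MV = 5.77 m^3 * 0.537 = 3.098 m^3

3.098


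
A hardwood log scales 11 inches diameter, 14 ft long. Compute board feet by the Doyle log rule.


Doyle: BF = (D - 4)^2 * L / 16
Adjusted diameter = 11 - 4 = 7 in
(D-4)^2 = 7^2 = 49
BF = 49 * 14 / 16 = 43 BF

43


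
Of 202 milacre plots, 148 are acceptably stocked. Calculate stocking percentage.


Formula: Stocking % = stocked plots / total plots * 100
Stocking = 148 / 202 * 100
Stocking = 0.7327 * 100 = 73.3%

73.3


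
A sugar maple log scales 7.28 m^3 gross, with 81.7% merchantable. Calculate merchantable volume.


Formula: MV = V_total * (merchantable_pct / 100)
Merchantable fraction = 81.7% / 100 = 0.817
MV = 7.28 m^3 * 0.817 = 5.948 m^3

5.948


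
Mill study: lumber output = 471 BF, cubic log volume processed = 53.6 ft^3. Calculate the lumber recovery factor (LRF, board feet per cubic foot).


Formula: LRF = Lumber Output (BF) / Log Input (ft^3)
LRF = 471 BF / 53.6 ft^3
LRF = 8.79 BF/ft^3

8.79


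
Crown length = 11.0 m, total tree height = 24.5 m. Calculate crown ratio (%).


Formula: Crown Ratio = (Crown Length / Total Height) * 100
CR = (11.0 m / 24.5 m) * 100
CR = 0.449 * 100 = 44.9%

44.9


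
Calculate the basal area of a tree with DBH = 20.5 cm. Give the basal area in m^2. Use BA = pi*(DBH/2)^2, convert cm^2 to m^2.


Formula: BA = pi * (DBH/2)^2 / 10000  (cm^2 to m^2)
Radius = DBH/2 = 20.5/2 = 10.25 cm
BA = pi * 10.25^2 / 10000
   = 330.0636 cm^2 / 10000
   = 0.033 m^2

0.033


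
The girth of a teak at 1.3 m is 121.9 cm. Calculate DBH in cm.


Formula: DBH = C / pi
DBH = 121.9 / pi
pi = 3.14159...
DBH = 38.8 cm

38.8


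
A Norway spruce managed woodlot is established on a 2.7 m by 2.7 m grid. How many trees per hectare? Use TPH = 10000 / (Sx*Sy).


Formula: TPH = 10000 m^2/ha / (spacing_x * spacing_y)
Area per tree = 2.7 m * 2.7 m = 7.29 m^2
TPH = 10000 / 7.29 = 1372 trees/ha

1372


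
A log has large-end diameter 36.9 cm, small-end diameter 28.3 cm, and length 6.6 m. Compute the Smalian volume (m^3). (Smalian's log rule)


Smalian: V = (A1 + A2)/2 * L,  A = pi*(D/200)^2
A1 = pi*(36.9/200)^2 = 0.106941 m^2
A2 = pi*(28.3/200)^2 = 0.062902 m^2
V = (0.106941+0.062902)/2*6.6 = 0.5605 m^3

0.5605


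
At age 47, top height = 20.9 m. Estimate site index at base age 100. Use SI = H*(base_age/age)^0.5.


Formula: SI = H_dom * (base_age / age)^0.5
Age ratio = 100 / 47 = 2.12766
sqrt(age_ratio) = 1.45865
SI = 20.9 * 1.45865 = 30.5 m

30.5


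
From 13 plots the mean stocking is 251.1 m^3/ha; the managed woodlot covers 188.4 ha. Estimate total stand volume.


Formula: Total Volume = Mean Volume per ha * Total Area
Total Volume = 251.1 m^3/ha * 188.4 ha
Total Volume = 47307 m^3

47307


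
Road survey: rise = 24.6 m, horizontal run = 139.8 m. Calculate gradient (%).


Formula: Gradient = rise / run * 100
Gradient = 24.6 / 139.8 * 100 = 17.6%

17.6


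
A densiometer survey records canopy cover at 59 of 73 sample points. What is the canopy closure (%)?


Formula: Canopy closure = covered points / total points * 100
Closure = 59 / 73 * 100
Closure = 0.8082 * 100 = 80.8%

80.8


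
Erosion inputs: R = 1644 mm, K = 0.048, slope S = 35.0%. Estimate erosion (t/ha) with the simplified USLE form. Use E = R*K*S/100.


Formula: E = R * K * S / 100  (simplified USLE)
R * K = 1644 * 0.048 = 78.912
E = 78.912 * 35.0 / 100 = 27.62 t/ha

27.62


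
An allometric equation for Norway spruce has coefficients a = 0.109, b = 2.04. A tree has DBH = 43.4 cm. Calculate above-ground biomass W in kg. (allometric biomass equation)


Formula: W = a * DBH^b  (allometric power law)
DBH^b = 43.4^2.04 = 2190.1762
W = 0.109 * 2190.1762 = 238.7 kg

238.7


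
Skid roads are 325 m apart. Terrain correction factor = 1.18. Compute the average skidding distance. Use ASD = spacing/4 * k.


Formula: ASD = (spacing / 4) * correction
Uncorrected distance = spacing / 4 = 325 / 4 = 81.25 m
ASD = 81.25 * 1.18 = 96 m

96


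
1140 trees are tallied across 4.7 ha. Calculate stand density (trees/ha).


Formula: Stand Density = N_trees / Area_ha
Density = 1140 trees / 4.7 ha
Density = 243 trees/ha

243


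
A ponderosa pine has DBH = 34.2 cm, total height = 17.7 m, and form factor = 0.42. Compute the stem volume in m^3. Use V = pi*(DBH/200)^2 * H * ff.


Formula: V = pi * (DBH/200)^2 * H * ff
Radius = DBH/200 = 34.2/200 = 0.171 m
Radius^2 = 0.171^2 = 0.029241 m^2
V = pi * 0.029241 * 17.7 * 0.42
V = 0.683 m^3

0.683


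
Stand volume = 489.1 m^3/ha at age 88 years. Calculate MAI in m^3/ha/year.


Formula: MAI = Total Volume / Stand Age
MAI = 489.1 m^3/ha / 88 years
MAI = 5.56 m^3/ha/year

5.56


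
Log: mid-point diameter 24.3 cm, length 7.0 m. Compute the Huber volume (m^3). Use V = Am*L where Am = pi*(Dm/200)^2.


Huber: V = Am * L,  Am = pi*(Dm/200)^2
Am = pi*(24.3/200)^2 = 0.046377 m^2
V = 0.046377*7.0 = 0.3246 m^3

0.3246


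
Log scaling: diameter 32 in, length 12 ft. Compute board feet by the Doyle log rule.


Doyle: BF = (D - 4)^2 * L / 16
Adjusted diameter = 32 - 4 = 28 in
(D-4)^2 = 28^2 = 784
BF = 784 * 12 / 16 = 588 BF

588


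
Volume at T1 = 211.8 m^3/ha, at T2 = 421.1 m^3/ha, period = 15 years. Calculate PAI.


Formula: PAI = (V_T2 - V_T1) / (T2 - T1)
Volume increment = 421.1 - 211.8 = 209.3 m^3/ha
PAI = 209.3 / 15 = 13.95 m^3/ha/year

13.95


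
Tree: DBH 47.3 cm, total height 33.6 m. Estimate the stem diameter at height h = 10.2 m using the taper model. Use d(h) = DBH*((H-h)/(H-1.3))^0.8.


Taper: d(h) = DBH * ((H - h) / (H - 1.3))^0.8
Numerator = H - h = 33.6 - 10.2 = 23.4 m
Denominator = H - 1.3 = 33.6 - 1.3 = 32.3 m
Ratio = 23.4 / 32.3 = 0.72446
d = 47.3 * 0.72446^0.8 = 36.5 cm

36.5


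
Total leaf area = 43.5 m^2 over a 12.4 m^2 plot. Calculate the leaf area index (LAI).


Formula: LAI = total leaf area / ground area  (dimensionless)
LAI = 43.5 m^2 / 12.4 m^2
LAI = 3.51

3.51


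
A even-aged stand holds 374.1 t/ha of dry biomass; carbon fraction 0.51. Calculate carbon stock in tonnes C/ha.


Formula: Carbon Stock = Biomass * Carbon Fraction
C = 374.1 t/ha * 0.51
C = 190.8 t C/ha

190.8


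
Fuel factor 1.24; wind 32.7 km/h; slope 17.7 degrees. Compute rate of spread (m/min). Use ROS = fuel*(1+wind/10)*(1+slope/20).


Formula: ROS = fuel * (1 + wind/10) * (1 + slope/20)
Wind factor = 1 + 32.7/10 = 4.27
Slope factor = 1 + 17.7/20 = 1.885
ROS = 1.24 * 4.27 * 1.885 = 9.98 m/min

9.98


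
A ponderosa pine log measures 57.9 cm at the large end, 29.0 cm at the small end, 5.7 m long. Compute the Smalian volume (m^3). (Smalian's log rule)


Smalian: V = (A1 + A2)/2 * L,  A = pi*(D/200)^2
A1 = pi*(57.9/200)^2 = 0.263298 m^2
A2 = pi*(29.0/200)^2 = 0.066052 m^2
V = (0.263298+0.066052)/2*5.7 = 0.9386 m^3

0.9386


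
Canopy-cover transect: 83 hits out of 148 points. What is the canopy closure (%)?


Formula: Canopy closure = covered points / total points * 100
Closure = 83 / 148 * 100
Closure = 0.5608 * 100 = 56.1%

56.1


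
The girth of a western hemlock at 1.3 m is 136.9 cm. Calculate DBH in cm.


Formula: DBH = C / pi
DBH = 136.9 / pi
pi = 3.14159...
DBH = 43.6 cm

43.6


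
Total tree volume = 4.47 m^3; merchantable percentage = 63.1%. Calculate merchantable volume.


Formula: MV = V_total * (merchantable_pct / 100)
Merchantable fraction = 63.1% / 100 = 0.631
MV = 4.47 m^3 * 0.631 = 2.821 m^3

2.821


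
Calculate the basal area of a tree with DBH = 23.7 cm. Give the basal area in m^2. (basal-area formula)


Formula: BA = pi * (DBH/2)^2 / 10000  (cm^2 to m^2)
Radius = DBH/2 = 23.7/2 = 11.85 cm
BA = pi * 11.85^2 / 10000
   = 441.1503 cm^2 / 10000
   = 0.0441 m^2

0.0441


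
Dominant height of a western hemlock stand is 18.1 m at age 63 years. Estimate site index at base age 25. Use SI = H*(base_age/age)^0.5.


Formula: SI = H_dom * (base_age / age)^0.5
Age ratio = 25 / 63 = 0.39683
sqrt(age_ratio) = 0.62994
SI = 18.1 * 0.62994 = 11.4 m

11.4


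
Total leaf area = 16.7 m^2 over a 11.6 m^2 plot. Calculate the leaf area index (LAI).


Formula: LAI = total leaf area / ground area  (dimensionless)
LAI = 16.7 m^2 / 11.6 m^2
LAI = 1.44

1.44


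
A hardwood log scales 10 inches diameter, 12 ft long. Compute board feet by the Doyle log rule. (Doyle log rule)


Doyle: BF = (D - 4)^2 * L / 16
Adjusted diameter = 10 - 4 = 6 in
(D-4)^2 = 6^2 = 36
BF = 36 * 12 / 16 = 27 BF

27


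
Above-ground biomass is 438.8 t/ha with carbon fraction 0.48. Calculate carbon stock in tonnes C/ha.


Formula: Carbon Stock = Biomass * Carbon Fraction
C = 438.8 t/ha * 0.48
C = 210.6 t C/ha

210.6


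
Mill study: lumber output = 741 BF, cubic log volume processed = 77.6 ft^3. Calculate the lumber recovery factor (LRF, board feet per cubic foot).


Formula: LRF = Lumber Output (BF) / Log Input (ft^3)
LRF = 741 BF / 77.6 ft^3
LRF = 9.55 BF/ft^3

9.55


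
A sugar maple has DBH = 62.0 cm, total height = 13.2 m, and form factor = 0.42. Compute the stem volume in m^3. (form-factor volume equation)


Formula: V = pi * (DBH/200)^2 * H * ff
Radius = DBH/200 = 62.0/200 = 0.31 m
Radius^2 = 0.31^2 = 0.0961 m^2
V = pi * 0.0961 * 13.2 * 0.42
V = 1.674 m^3

1.674


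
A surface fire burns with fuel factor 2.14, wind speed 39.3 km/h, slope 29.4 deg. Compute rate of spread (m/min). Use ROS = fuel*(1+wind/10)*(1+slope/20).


Formula: ROS = fuel * (1 + wind/10) * (1 + slope/20)
Wind factor = 1 + 39.3/10 = 4.93
Slope factor = 1 + 29.4/20 = 2.47
ROS = 2.14 * 4.93 * 2.47 = 26.06 m/min

26.06


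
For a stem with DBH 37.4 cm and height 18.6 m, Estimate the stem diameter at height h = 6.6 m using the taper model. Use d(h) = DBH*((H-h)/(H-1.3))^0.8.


Taper: d(h) = DBH * ((H - h) / (H - 1.3))^0.8
Numerator = H - h = 18.6 - 6.6 = 12.0 m
Denominator = H - 1.3 = 18.6 - 1.3 = 17.3 m
Ratio = 12.0 / 17.3 = 0.69364
d = 37.4 * 0.69364^0.8 = 27.9 cm

27.9


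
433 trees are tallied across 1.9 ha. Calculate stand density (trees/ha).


Formula: Stand Density = N_trees / Area_ha
Density = 433 trees / 1.9 ha
Density = 228 trees/ha

228


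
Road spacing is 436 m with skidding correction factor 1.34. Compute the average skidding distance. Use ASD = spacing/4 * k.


Formula: ASD = (spacing / 4) * correction
Uncorrected distance = spacing / 4 = 436 / 4 = 109 m
ASD = 109 * 1.34 = 146 m

146


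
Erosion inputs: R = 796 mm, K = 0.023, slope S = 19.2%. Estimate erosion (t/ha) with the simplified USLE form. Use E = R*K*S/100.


Formula: E = R * K * S / 100  (simplified USLE)
R * K = 796 * 0.023 = 18.308
E = 18.308 * 19.2 / 100 = 3.52 t/ha

3.52


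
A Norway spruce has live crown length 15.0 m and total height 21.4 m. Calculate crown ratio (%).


Formula: Crown Ratio = (Crown Length / Total Height) * 100
CR = (15.0 m / 21.4 m) * 100
CR = 0.7009 * 100 = 70.1%

70.1


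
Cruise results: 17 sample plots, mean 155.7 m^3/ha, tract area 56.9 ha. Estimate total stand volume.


Formula: Total Volume = Mean Volume per ha * Total Area
Total Volume = 155.7 m^3/ha * 56.9 ha
Total Volume = 8859 m^3

8859


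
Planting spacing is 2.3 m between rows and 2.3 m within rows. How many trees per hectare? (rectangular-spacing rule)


Formula: TPH = 10000 m^2/ha / (spacing_x * spacing_y)
Area per tree = 2.3 m * 2.3 m = 5.29 m^2
TPH = 10000 / 5.29 = 1890 trees/ha

1890


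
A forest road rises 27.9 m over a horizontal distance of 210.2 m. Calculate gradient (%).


Formula: Gradient = rise / run * 100
Gradient = 27.9 / 210.2 * 100 = 13.3%

13.3


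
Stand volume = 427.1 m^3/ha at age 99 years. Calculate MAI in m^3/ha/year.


Formula: MAI = Total Volume / Stand Age
MAI = 427.1 m^3/ha / 99 years
MAI = 4.31 m^3/ha/year

4.31


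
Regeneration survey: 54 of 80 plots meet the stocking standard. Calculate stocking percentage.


Formula: Stocking % = stocked plots / total plots * 100
Stocking = 54 / 80 * 100
Stocking = 0.675 * 100 = 67.5%

67.5


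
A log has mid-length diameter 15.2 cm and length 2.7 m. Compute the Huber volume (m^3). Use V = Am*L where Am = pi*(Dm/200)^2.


Huber: V = Am * L,  Am = pi*(Dm/200)^2
Am = pi*(15.2/200)^2 = 0.018146 m^2
V = 0.018146*2.7 = 0.049 m^3

0.049


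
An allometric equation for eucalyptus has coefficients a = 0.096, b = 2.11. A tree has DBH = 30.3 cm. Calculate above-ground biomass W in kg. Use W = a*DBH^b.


Formula: W = a * DBH^b  (allometric power law)
DBH^b = 30.3^2.11 = 1336.1153
W = 0.096 * 1336.1153 = 128.3 kg

128.3


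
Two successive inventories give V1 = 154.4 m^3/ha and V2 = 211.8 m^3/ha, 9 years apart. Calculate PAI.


Formula: PAI = (V_T2 - V_T1) / (T2 - T1)
Volume increment = 211.8 - 154.4 = 57.4 m^3/ha
PAI = 57.4 / 9 = 6.38 m^3/ha/year

6.38


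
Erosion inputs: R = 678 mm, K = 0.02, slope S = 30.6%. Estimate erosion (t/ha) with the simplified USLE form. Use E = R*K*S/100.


Formula: E = R * K * S / 100  (simplified USLE)
R * K = 678 * 0.02 = 13.56
E = 13.56 * 30.6 / 100 = 4.15 t/ha

4.15


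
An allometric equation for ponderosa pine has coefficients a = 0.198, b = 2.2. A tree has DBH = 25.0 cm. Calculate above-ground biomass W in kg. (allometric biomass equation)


Formula: W = a * DBH^b  (allometric power law)
DBH^b = 25.0^2.2 = 1189.7837
W = 0.198 * 1189.7837 = 235.6 kg

235.6


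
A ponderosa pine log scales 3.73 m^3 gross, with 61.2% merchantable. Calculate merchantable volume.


Formula: MV = V_total * (merchantable_pct / 100)
Merchantable fraction = 61.2% / 100 = 0.612
MV = 3.73 m^3 * 0.612 = 2.283 m^3

2.283


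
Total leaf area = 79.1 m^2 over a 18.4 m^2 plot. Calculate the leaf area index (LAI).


Formula: LAI = total leaf area / ground area  (dimensionless)
LAI = 79.1 m^2 / 18.4 m^2
LAI = 4.3

4.3


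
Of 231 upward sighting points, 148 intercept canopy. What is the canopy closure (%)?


Formula: Canopy closure = covered points / total points * 100
Closure = 148 / 231 * 100
Closure = 0.6407 * 100 = 64.1%

64.1


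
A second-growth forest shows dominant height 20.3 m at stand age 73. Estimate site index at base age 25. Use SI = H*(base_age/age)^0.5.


Formula: SI = H_dom * (base_age / age)^0.5
Age ratio = 25 / 73 = 0.34247
sqrt(age_ratio) = 0.58521
SI = 20.3 * 0.58521 = 11.9 m

11.9


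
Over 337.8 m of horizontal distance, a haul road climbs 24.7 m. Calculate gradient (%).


Formula: Gradient = rise / run * 100
Gradient = 24.7 / 337.8 * 100 = 7.3%

7.3


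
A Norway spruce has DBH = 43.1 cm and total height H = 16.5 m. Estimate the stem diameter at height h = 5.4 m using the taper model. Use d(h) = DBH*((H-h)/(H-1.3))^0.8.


Taper: d(h) = DBH * ((H - h) / (H - 1.3))^0.8
Numerator = H - h = 16.5 - 5.4 = 11.1 m
Denominator = H - 1.3 = 16.5 - 1.3 = 15.2 m
Ratio = 11.1 / 15.2 = 0.73026
d = 43.1 * 0.73026^0.8 = 33.5 cm

33.5


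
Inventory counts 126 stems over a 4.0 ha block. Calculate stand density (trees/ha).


Formula: Stand Density = N_trees / Area_ha
Density = 126 trees / 4.0 ha
Density = 32 trees/ha

32


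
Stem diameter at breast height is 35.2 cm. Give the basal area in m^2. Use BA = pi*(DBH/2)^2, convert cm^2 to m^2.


Formula: BA = pi * (DBH/2)^2 / 10000  (cm^2 to m^2)
Radius = DBH/2 = 35.2/2 = 17.6 cm
BA = pi * 17.6^2 / 10000
   = 973.1397 cm^2 / 10000
   = 0.0973 m^2

0.0973
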